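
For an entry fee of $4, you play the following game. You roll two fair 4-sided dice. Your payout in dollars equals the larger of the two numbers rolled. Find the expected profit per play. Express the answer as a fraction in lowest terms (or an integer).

-7/8 dollars

Distribution of the larger of the two numbers rolled: 1 w.p. 1/16, 2 w.p. 3/16, 3 w.p. 5/16, 4 w.p. 7/16
E[payout] = (1/16)·1 + (3/16)·2 + (5/16)·3 + (7/16)·4 = 25/8
Expected profit = 25/8 − 4 = -7/8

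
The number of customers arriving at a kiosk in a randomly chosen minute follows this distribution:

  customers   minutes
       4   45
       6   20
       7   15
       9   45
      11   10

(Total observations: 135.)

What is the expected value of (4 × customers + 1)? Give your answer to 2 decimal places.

Total = 135, so P(customers=4) = 45/135, etc.
E[4x+1] = (1/3)·17 + (4/27)·25 + (1/9)·29 + (1/3)·37 + (2/27)·45
     = 763/27 ≈ 28.26

28.26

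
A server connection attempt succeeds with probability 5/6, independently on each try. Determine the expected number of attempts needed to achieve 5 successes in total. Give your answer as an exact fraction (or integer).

6

By linearity (sum of 5 independent geometric waits), E[trials] = 5/p = 5/(5/6) = 6.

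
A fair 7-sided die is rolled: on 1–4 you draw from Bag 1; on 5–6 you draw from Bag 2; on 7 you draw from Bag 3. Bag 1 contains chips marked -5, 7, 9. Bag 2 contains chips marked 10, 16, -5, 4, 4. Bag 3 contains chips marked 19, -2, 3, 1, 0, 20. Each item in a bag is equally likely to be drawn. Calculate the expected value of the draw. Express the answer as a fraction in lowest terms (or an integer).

E[X | Bag 1] = (-5 + 7 + 9)/3 = 11/3
E[X | Bag 2] = (10 + 16 − 5 + 4 + 4)/5 = 29/5
E[X | Bag 3] = (19 − 2 + 3 + 1 + 0 + 20)/6 = 41/6
E[X] = (4/7)·11/3 + (2/7)·29/5 + (1/7)·41/6 = 331/70

331/70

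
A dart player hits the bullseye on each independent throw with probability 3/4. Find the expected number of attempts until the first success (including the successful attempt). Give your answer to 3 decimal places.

1.333

For a geometric distribution, E[trials] = 1/p = 1/(3/4) = 4/3.
≈ 1.333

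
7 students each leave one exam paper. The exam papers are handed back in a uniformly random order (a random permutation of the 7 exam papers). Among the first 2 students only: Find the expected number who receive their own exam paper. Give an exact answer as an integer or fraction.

Let Xᵢ = 1 if person i gets their own exam paper. For each i, P(Xᵢ=1) = 1/7.
By linearity of expectation, E[X₁+…+X_2] = 2·(1/7) = 2/7.

2/7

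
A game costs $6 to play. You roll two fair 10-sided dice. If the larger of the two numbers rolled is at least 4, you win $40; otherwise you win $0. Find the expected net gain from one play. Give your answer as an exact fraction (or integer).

152/5 dollars

E[payout] = (9/100)·0 + (91/100)·40 = 182/5
Expected profit = 182/5 − 6 = 152/5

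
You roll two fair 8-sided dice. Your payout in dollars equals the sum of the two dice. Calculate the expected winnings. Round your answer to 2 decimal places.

$9.00

Distribution of the sum of the two dice: 2 w.p. 1/64, 3 w.p. 1/32, 4 w.p. 3/64, 5 w.p. 1/16, 6 w.p. 5/64, 7 w.p. 3/32, …
E[payout] = (1/64)·2 + (1/32)·3 + (3/64)·4 + (1/16)·5 + (5/64)·6 + (3/32)·7 + (7/64)·8 + (1/8)·9 + (7/64)·10 + (3/32)·11 + (5/64)·12 + (1/16)·13 + (3/64)·14 + (1/32)·15 + (1/64)·16 = 9
≈ $9.00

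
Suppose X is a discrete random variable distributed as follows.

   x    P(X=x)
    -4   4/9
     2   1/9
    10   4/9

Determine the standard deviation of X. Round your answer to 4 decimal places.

E[X] = 26/9, E[X²] = 52
Var(X) = E[X²] − (E[X])² = 52 − 676/81 = 3536/81
SD(X) = √(3536/81) ≈ 6.6071

6.6071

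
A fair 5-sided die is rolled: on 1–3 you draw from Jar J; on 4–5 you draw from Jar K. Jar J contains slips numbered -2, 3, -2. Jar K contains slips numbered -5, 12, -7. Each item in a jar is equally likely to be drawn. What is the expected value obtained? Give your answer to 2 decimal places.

-0.20

E[X | Jar J] = (-2 + 3 − 2)/3 = -1/3
E[X | Jar K] = (-5 + 12 − 7)/3 = 0
E[X] = (3/5)·(-1/3) + (2/5)·0 = -1/5 ≈ -0.20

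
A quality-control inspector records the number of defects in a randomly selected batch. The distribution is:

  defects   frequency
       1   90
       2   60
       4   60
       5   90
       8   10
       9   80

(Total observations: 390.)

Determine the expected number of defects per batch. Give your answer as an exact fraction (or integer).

Total = 390, so P(defects=1) = 90/390, etc.
E[X] = (3/13)·1 + (2/13)·2 + (2/13)·4 + (3/13)·5 + (1/39)·8 + (8/39)·9
     = 170/39

170/39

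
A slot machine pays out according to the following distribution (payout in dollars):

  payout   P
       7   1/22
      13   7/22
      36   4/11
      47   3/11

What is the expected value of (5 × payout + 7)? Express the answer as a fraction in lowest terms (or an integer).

1747/11

E[5x+7] = (1/22)·42 + (7/22)·72 + (4/11)·187 + (3/11)·242
     = 1747/11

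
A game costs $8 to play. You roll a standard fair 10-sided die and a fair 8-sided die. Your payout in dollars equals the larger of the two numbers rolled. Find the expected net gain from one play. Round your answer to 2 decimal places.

Distribution of the larger of the two numbers rolled: 1 w.p. 1/80, 2 w.p. 3/80, 3 w.p. 1/16, 4 w.p. 7/80, 5 w.p. 9/80, 6 w.p. 11/80, …
E[payout] = (1/80)·1 + (3/80)·2 + (1/16)·3 + (7/80)·4 + (9/80)·5 + (11/80)·6 + (13/80)·7 + (3/16)·8 + (1/10)·9 + (1/10)·10 = 131/20
Expected profit = 131/20 − 8 = -29/20 ≈ -$1.45

-$1.45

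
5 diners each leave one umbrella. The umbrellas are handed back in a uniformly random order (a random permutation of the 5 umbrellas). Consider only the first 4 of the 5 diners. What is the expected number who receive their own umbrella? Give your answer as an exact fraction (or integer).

Let Xᵢ = 1 if person i gets their own umbrella. For each i, P(Xᵢ=1) = 1/5.
By linearity of expectation, E[X₁+…+X_4] = 4·(1/5) = 4/5.

4/5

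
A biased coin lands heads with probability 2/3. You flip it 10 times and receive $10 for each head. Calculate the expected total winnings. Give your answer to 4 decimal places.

E[#heads] = 10·2/3 = 20/3 (linearity over flips).
E[winnings] = 10·20/3 = 200/3.
≈ 66.6667

$66.6667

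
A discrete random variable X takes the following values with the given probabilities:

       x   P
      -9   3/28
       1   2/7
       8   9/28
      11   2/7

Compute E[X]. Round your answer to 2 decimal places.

E[X] = (3/28)·(-9) + (2/7)·1 + (9/28)·8 + (2/7)·11
     = 141/28 ≈ 5.04

5.04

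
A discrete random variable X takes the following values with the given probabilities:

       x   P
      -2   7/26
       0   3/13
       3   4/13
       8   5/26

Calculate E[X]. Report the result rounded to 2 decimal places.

E[X] = (7/26)·(-2) + (3/13)·0 + (4/13)·3 + (5/26)·8
     = 25/13 ≈ 1.92

1.92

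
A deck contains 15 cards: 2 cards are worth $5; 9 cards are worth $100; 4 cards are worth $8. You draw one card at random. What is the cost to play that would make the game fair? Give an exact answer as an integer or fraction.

314/5 dollars

E[payout] = (2/15)·5 + (9/15)·100 + (4/15)·8 = 314/5
Fair fee = E[payout] = 314/5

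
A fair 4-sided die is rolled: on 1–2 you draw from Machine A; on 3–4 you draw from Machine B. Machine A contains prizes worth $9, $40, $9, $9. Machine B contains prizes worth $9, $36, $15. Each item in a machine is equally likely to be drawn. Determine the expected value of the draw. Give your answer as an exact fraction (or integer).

147/8 dollars

E[X | Machine A] = (9 + 40 + 9 + 9)/4 = 67/4
E[X | Machine B] = (9 + 36 + 15)/3 = 20
E[X] = (1/2)·67/4 + (1/2)·20 = 147/8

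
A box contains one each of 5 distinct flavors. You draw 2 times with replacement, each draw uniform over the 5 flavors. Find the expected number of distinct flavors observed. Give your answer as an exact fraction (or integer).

Let Xⱼ=1 if type j appears at least once. P(Xⱼ=1) = 1 − ((5−1)/5)^2 = 9/25.
E[#distinct] = 5·9/25 = 9/5.

9/5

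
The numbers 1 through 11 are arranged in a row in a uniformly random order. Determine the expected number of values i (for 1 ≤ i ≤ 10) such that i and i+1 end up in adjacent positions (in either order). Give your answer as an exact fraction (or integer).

For each i ∈ {1,…,10}, let Xᵢ = 1 if i and i+1 are adjacent. P(Xᵢ=1) = 2·(11−1)!/11! = 2/11.
By linearity, E[ΣXᵢ] = (10)·(2/11) = 20/11.

20/11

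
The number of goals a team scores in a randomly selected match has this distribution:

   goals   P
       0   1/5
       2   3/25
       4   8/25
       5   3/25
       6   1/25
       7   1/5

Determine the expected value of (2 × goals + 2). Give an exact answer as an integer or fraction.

238/25

E[2x+2] = (1/5)·2 + (3/25)·6 + (8/25)·10 + (3/25)·12 + (1/25)·14 + (1/5)·16
     = 238/25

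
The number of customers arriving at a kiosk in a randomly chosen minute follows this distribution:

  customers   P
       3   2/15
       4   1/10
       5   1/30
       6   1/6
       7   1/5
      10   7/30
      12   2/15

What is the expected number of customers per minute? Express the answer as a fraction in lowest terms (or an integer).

E[X] = (2/15)·3 + (1/10)·4 + (1/30)·5 + (1/6)·6 + (1/5)·7 + (7/30)·10 + (2/15)·12
     = 73/10

73/10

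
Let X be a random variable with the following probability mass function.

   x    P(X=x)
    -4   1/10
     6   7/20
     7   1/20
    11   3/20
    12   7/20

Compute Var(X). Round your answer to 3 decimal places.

E[X] = (1/10)·(-4) + (7/20)·6 + (1/20)·7 + (3/20)·11 + (7/20)·12 = 79/10
E[X²] = (1/10)·16 + (7/20)·36 + (1/20)·49 + (3/20)·121 + (7/20)·144 = 426/5
Var(X) = 426/5 − (79/10)² = 2279/100 ≈ 22.790

22.790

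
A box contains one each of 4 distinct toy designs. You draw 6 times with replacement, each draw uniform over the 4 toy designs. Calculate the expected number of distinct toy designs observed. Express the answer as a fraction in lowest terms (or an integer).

Let Xⱼ=1 if type j appears at least once. P(Xⱼ=1) = 1 − ((4−1)/4)^6 = 3367/4096.
E[#distinct] = 4·3367/4096 = 3367/1024.

3367/1024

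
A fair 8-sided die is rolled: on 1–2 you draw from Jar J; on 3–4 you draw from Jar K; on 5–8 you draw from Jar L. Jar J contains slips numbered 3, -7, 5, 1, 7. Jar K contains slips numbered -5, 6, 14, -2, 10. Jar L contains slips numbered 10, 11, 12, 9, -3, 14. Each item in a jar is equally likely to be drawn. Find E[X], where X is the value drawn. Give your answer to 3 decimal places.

6.017

E[X | Jar J] = (3 − 7 + 5 + 1 + 7)/5 = 9/5
E[X | Jar K] = (-5 + 6 + 14 − 2 + 10)/5 = 23/5
E[X | Jar L] = (10 + 11 + 12 + 9 − 3 + 14)/6 = 53/6
E[X] = (1/4)·9/5 + (1/4)·23/5 + (1/2)·53/6 = 361/60 ≈ 6.017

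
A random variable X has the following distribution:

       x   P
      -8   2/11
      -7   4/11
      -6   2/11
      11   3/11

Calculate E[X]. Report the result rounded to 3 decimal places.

-2.091

E[X] = (2/11)·(-8) + (4/11)·(-7) + (2/11)·(-6) + (3/11)·11
     = -23/11 ≈ -2.091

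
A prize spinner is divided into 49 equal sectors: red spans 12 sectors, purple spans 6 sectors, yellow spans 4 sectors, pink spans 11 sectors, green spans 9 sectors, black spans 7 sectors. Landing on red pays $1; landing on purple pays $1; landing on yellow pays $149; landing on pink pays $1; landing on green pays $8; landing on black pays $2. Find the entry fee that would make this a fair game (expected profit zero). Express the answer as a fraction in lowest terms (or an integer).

E[payout] = (12/49)·1 + (6/49)·1 + (4/49)·149 + (11/49)·1 + (9/49)·8 + (7/49)·2 = 711/49
Fair fee = E[payout] = 711/49

711/49 dollars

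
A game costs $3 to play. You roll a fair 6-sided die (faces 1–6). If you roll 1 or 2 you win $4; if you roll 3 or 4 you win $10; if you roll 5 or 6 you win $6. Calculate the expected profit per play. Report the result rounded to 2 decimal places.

E[payout] = (1/3)·4 + (1/3)·6 + (1/3)·10 = 20/3
Expected profit = 20/3 − 3 = 11/3 ≈ $3.67

$3.67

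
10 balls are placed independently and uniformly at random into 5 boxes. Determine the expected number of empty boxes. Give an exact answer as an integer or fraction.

Let Xⱼ=1 if box j is empty. P(Xⱼ=1) = ((5-1)/5)^10 = 1048576/9765625.
By linearity, E[#empty] = 5·1048576/9765625 = 1048576/1953125.

1048576/1953125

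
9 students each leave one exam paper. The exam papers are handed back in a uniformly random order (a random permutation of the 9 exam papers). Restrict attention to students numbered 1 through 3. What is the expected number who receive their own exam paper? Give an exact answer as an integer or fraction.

1/3

Let Xᵢ = 1 if person i gets their own exam paper. For each i, P(Xᵢ=1) = 1/9.
By linearity of expectation, E[X₁+…+X_3] = 3·(1/9) = 1/3.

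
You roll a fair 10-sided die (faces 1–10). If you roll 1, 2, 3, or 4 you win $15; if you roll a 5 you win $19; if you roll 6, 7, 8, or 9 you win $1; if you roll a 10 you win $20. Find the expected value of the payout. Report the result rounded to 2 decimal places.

$10.30

E[payout] = (2/5)·1 + (2/5)·15 + (1/10)·19 + (1/10)·20 = 103/10
≈ $10.30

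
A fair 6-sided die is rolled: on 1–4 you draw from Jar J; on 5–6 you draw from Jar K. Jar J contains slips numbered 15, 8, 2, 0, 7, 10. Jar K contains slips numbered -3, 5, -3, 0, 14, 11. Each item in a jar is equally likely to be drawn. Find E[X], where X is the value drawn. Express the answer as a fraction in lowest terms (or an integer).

6

E[X | Jar J] = (15 + 8 + 2 + 0 + 7 + 10)/6 = 7
E[X | Jar K] = (-3 + 5 − 3 + 0 + 14 + 11)/6 = 4
E[X] = (2/3)·7 + (1/3)·4 = 6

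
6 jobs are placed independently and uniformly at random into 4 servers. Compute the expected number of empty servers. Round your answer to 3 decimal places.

Let Xⱼ=1 if server j is empty. P(Xⱼ=1) = ((4-1)/4)^6 = 729/4096.
By linearity, E[#empty] = 4·729/4096 = 729/1024.
≈ 0.712

0.712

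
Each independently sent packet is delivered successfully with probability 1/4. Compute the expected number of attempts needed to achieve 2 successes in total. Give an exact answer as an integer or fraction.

8

By linearity (sum of 2 independent geometric waits), E[trials] = 2/p = 2/(1/4) = 8.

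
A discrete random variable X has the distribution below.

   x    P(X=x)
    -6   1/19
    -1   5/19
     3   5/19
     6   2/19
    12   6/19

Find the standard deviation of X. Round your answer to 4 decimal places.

5.6866

E[X] = 88/19, E[X²] = 1022/19
Var(X) = E[X²] − (E[X])² = 1022/19 − 7744/361 = 11674/361
SD(X) = √(11674/361) ≈ 5.6866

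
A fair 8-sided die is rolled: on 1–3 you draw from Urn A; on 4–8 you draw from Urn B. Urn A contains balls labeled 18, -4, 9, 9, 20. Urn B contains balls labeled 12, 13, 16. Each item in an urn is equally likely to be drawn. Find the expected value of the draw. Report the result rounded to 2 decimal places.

12.44

E[X | Urn A] = (18 − 4 + 9 + 9 + 20)/5 = 52/5
E[X | Urn B] = (12 + 13 + 16)/3 = 41/3
E[X] = (3/8)·52/5 + (5/8)·41/3 = 1493/120 ≈ 12.44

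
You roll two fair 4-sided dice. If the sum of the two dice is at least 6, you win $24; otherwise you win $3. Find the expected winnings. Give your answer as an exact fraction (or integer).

E[payout] = (5/8)·3 + (3/8)·24 = 87/8

87/8 dollars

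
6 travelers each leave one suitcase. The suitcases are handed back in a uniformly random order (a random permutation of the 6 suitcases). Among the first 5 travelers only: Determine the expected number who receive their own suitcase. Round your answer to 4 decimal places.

Let Xᵢ = 1 if person i gets their own suitcase. For each i, P(Xᵢ=1) = 1/6.
By linearity of expectation, E[X₁+…+X_5] = 5·(1/6) = 5/6.
≈ 0.8333

0.8333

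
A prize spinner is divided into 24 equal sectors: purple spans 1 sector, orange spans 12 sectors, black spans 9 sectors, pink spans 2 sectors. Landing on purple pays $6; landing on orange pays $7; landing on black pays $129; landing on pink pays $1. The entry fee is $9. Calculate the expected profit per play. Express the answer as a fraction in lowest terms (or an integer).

E[payout] = (1/24)·6 + (12/24)·7 + (9/24)·129 + (2/24)·1 = 1253/24
Expected profit = 1253/24 − 9 = 1037/24

1037/24 dollars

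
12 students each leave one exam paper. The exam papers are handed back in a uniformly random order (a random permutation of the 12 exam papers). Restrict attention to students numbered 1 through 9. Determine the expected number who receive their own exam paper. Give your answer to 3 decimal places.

0.750

Let Xᵢ = 1 if person i gets their own exam paper. For each i, P(Xᵢ=1) = 1/12.
By linearity of expectation, E[X₁+…+X_9] = 9·(1/12) = 3/4.
≈ 0.750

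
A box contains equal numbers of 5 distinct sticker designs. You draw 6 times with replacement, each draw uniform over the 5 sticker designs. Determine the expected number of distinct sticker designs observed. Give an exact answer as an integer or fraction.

Let Xⱼ=1 if type j appears at least once. P(Xⱼ=1) = 1 − ((5−1)/5)^6 = 11529/15625.
E[#distinct] = 5·11529/15625 = 11529/3125.

11529/3125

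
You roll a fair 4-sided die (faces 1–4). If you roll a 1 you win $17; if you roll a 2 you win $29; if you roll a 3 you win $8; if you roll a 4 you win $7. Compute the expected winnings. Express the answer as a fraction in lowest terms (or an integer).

61/4 dollars

E[payout] = (1/4)·7 + (1/4)·8 + (1/4)·17 + (1/4)·29 = 61/4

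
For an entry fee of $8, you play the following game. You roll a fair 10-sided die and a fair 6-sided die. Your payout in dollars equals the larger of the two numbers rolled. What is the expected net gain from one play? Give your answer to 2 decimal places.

Distribution of the larger of the two numbers rolled: 1 w.p. 1/60, 2 w.p. 1/20, 3 w.p. 1/12, 4 w.p. 7/60, 5 w.p. 3/20, 6 w.p. 11/60, …
E[payout] = (1/60)·1 + (1/20)·2 + (1/12)·3 + (7/60)·4 + (3/20)·5 + (11/60)·6 + (1/10)·7 + (1/10)·8 + (1/10)·9 + (1/10)·10 = 73/12
Expected profit = 73/12 − 8 = -23/12 ≈ -$1.92

-$1.92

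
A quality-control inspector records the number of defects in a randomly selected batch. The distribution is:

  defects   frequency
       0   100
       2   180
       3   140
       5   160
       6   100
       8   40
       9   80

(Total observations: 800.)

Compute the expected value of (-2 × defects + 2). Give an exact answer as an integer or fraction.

Total = 800, so P(defects=0) = 100/800, etc.
E[-2x+2] = (1/8)·2 + (9/40)·(-2) + (7/40)·(-4) + (1/5)·(-8) + (1/8)·(-10) + (1/20)·(-14) + (1/10)·(-16)
     = -121/20

-121/20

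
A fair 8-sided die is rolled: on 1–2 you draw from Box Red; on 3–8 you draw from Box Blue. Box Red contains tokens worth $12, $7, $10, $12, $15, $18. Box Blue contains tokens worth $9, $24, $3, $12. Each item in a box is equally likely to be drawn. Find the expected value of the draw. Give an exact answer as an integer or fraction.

E[X | Box Red] = (12 + 7 + 10 + 12 + 15 + 18)/6 = 37/3
E[X | Box Blue] = (9 + 24 + 3 + 12)/4 = 12
E[X] = (1/4)·37/3 + (3/4)·12 = 145/12

145/12 dollars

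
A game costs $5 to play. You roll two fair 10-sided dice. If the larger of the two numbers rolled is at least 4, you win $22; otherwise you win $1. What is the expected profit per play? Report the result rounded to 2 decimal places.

$15.11

E[payout] = (9/100)·1 + (91/100)·22 = 2011/100
Expected profit = 2011/100 − 5 = 1511/100 ≈ $15.11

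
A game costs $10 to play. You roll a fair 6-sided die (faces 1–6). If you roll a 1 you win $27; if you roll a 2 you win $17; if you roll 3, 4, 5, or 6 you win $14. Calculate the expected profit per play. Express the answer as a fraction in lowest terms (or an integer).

20/3 dollars

E[payout] = (2/3)·14 + (1/6)·17 + (1/6)·27 = 50/3
Expected profit = 50/3 − 10 = 20/3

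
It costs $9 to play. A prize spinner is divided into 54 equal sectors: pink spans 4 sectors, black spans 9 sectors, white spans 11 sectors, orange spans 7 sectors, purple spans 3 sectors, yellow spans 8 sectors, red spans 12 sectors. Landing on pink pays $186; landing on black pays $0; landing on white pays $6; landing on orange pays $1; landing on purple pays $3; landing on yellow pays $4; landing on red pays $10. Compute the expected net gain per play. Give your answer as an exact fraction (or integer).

82/9 dollars

E[payout] = (4/54)·186 + (9/54)·0 + (11/54)·6 + (7/54)·1 + (3/54)·3 + (8/54)·4 + (12/54)·10 = 163/9
Expected profit = 163/9 − 9 = 82/9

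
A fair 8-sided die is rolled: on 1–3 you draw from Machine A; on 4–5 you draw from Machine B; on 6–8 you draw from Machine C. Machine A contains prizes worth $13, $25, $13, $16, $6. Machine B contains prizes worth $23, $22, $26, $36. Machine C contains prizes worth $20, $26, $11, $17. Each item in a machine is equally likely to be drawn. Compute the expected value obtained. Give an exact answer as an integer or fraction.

191/10 dollars

E[X | Machine A] = (13 + 25 + 13 + 16 + 6)/5 = 73/5
E[X | Machine B] = (23 + 22 + 26 + 36)/4 = 107/4
E[X | Machine C] = (20 + 26 + 11 + 17)/4 = 37/2
E[X] = (3/8)·73/5 + (1/4)·107/4 + (3/8)·37/2 = 191/10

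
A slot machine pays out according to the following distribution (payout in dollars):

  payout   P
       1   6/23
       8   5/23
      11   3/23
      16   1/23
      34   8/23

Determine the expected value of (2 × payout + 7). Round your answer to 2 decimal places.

38.91

E[2x+7] = (6/23)·9 + (5/23)·23 + (3/23)·29 + (1/23)·39 + (8/23)·75
     = 895/23 ≈ 38.91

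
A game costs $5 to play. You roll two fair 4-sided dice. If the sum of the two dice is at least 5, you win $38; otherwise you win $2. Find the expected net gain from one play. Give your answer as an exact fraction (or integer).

E[payout] = (3/8)·2 + (5/8)·38 = 49/2
Expected profit = 49/2 − 5 = 39/2

39/2 dollars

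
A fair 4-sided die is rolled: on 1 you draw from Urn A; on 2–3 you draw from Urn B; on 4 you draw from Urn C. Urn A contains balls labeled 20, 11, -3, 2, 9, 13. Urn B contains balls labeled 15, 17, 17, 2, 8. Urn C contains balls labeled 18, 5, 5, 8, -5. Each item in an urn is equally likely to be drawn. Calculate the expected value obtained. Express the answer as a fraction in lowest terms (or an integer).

E[X | Urn A] = (20 + 11 − 3 + 2 + 9 + 13)/6 = 26/3
E[X | Urn B] = (15 + 17 + 17 + 2 + 8)/5 = 59/5
E[X | Urn C] = (18 + 5 + 5 + 8 − 5)/5 = 31/5
E[X] = (1/4)·26/3 + (1/2)·59/5 + (1/4)·31/5 = 577/60

577/60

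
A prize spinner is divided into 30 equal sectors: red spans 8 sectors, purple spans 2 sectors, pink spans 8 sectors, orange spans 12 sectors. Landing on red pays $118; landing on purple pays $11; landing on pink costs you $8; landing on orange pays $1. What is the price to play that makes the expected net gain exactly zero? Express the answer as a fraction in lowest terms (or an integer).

457/15 dollars

E[payout] = (8/30)·118 + (2/30)·11 + (8/30)·(-8) + (12/30)·1 = 457/15
Fair fee = E[payout] = 457/15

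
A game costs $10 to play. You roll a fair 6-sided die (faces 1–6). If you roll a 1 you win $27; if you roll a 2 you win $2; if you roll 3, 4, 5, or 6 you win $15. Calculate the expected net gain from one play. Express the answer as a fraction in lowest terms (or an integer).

29/6 dollars

E[payout] = (1/6)·2 + (2/3)·15 + (1/6)·27 = 89/6
Expected profit = 89/6 − 10 = 29/6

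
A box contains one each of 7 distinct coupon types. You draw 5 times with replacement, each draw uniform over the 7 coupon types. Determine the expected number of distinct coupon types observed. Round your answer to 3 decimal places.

3.761

Let Xⱼ=1 if type j appears at least once. P(Xⱼ=1) = 1 − ((7−1)/7)^5 = 9031/16807.
E[#distinct] = 7·9031/16807 = 9031/2401.
≈ 3.761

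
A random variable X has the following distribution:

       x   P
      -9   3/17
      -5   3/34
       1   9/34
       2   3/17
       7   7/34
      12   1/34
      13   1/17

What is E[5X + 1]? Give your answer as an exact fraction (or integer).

229/34

E[5x+1] = (3/17)·(-44) + (3/34)·(-24) + (9/34)·6 + (3/17)·11 + (7/34)·36 + (1/34)·61 + (1/17)·66
     = 229/34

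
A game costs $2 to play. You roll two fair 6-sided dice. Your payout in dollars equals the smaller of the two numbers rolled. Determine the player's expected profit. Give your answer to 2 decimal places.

Distribution of the smaller of the two numbers rolled: 1 w.p. 11/36, 2 w.p. 1/4, 3 w.p. 7/36, 4 w.p. 5/36, 5 w.p. 1/12, 6 w.p. 1/36
E[payout] = (11/36)·1 + (1/4)·2 + (7/36)·3 + (5/36)·4 + (1/12)·5 + (1/36)·6 = 91/36
Expected profit = 91/36 − 2 = 19/36 ≈ $0.53

$0.53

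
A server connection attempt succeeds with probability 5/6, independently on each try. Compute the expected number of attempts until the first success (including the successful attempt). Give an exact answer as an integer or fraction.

6/5

For a geometric distribution, E[trials] = 1/p = 1/(5/6) = 6/5.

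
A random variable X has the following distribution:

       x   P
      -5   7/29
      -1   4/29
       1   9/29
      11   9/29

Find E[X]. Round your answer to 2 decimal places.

E[X] = (7/29)·(-5) + (4/29)·(-1) + (9/29)·1 + (9/29)·11
     = 69/29 ≈ 2.38

2.38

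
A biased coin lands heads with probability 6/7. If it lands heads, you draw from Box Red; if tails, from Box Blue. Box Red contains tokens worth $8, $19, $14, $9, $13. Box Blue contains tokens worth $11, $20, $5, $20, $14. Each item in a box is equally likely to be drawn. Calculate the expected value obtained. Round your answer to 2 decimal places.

$12.80

E[X | Box Red] = (8 + 19 + 14 + 9 + 13)/5 = 63/5
E[X | Box Blue] = (11 + 20 + 5 + 20 + 14)/5 = 14
E[X] = (6/7)·63/5 + (1/7)·14 = 64/5 ≈ 12.80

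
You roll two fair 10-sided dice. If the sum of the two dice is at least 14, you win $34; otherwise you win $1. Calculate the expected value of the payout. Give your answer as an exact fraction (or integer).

256/25 dollars

E[payout] = (18/25)·1 + (7/25)·34 = 256/25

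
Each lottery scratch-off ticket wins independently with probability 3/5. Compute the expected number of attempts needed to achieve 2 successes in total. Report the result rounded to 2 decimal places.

By linearity (sum of 2 independent geometric waits), E[trials] = 2/p = 2/(3/5) = 10/3.
≈ 3.33

3.33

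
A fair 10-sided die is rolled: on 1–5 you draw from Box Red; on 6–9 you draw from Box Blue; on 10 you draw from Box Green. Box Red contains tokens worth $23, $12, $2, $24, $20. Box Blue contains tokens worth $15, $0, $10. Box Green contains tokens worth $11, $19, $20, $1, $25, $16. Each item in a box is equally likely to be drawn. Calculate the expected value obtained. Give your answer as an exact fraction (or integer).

E[X | Box Red] = (23 + 12 + 2 + 24 + 20)/5 = 81/5
E[X | Box Blue] = (15 + 0 + 10)/3 = 25/3
E[X | Box Green] = (11 + 19 + 20 + 1 + 25 + 16)/6 = 46/3
E[X] = (1/2)·81/5 + (2/5)·25/3 + (1/10)·46/3 = 389/30

389/30 dollars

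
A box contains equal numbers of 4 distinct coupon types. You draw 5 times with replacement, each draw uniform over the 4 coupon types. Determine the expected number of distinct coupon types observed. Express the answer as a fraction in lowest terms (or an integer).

781/256

Let Xⱼ=1 if type j appears at least once. P(Xⱼ=1) = 1 − ((4−1)/4)^5 = 781/1024.
E[#distinct] = 4·781/1024 = 781/256.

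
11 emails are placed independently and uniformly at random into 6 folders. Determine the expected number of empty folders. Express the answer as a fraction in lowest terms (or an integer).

48828125/60466176

Let Xⱼ=1 if folder j is empty. P(Xⱼ=1) = ((6-1)/6)^11 = 48828125/362797056.
By linearity, E[#empty] = 6·48828125/362797056 = 48828125/60466176.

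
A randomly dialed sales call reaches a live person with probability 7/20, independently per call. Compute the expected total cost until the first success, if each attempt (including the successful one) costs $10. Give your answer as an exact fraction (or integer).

E[#attempts] = 1/p = 20/7; E[cost] = 10·20/7 = 200/7.

200/7 dollars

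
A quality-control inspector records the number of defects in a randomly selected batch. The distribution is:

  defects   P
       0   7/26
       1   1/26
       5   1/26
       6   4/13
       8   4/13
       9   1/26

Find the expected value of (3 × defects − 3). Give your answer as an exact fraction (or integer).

E[3x-3] = (7/26)·(-3) + (1/26)·0 + (1/26)·12 + (4/13)·15 + (4/13)·21 + (1/26)·24
     = 303/26

303/26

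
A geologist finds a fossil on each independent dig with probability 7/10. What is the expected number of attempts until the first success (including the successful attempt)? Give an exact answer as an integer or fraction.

For a geometric distribution, E[trials] = 1/p = 1/(7/10) = 10/7.

10/7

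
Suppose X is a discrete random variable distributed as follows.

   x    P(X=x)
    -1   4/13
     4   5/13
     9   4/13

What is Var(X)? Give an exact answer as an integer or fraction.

200/13

E[X] = (4/13)·(-1) + (5/13)·4 + (4/13)·9 = 4
E[X²] = (4/13)·1 + (5/13)·16 + (4/13)·81 = 408/13
Var(X) = 408/13 − (4)² = 200/13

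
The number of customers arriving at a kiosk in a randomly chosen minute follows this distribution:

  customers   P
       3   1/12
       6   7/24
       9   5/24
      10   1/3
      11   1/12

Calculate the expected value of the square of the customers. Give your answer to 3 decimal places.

71.542

E[X²] = (1/12)·9 + (7/24)·36 + (5/24)·81 + (1/3)·100 + (1/12)·121
     = 1717/24 ≈ 71.542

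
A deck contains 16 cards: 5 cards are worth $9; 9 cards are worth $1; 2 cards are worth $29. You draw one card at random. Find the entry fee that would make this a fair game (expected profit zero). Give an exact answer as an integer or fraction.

E[payout] = (5/16)·9 + (9/16)·1 + (2/16)·29 = 7
Fair fee = E[payout] = 7

$7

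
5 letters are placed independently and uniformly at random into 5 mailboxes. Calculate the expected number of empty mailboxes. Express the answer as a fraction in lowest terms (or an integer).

Let Xⱼ=1 if mailbox j is empty. P(Xⱼ=1) = ((5-1)/5)^5 = 1024/3125.
By linearity, E[#empty] = 5·1024/3125 = 1024/625.

1024/625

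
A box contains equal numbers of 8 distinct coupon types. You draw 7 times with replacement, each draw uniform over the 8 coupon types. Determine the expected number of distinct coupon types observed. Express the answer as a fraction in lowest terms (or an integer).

Let Xⱼ=1 if type j appears at least once. P(Xⱼ=1) = 1 − ((8−1)/8)^7 = 1273609/2097152.
E[#distinct] = 8·1273609/2097152 = 1273609/262144.

1273609/262144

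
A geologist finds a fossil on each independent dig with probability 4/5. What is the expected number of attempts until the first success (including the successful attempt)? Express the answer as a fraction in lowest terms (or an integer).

5/4

For a geometric distribution, E[trials] = 1/p = 1/(4/5) = 5/4.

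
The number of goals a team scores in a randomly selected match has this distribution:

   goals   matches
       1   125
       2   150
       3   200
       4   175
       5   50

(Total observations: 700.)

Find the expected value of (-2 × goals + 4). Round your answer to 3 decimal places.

Total = 700, so P(goals=1) = 125/700, etc.
E[-2x+4] = (5/28)·2 + (3/14)·0 + (2/7)·(-2) + (1/4)·(-4) + (1/14)·(-6)
     = -23/14 ≈ -1.643

-1.643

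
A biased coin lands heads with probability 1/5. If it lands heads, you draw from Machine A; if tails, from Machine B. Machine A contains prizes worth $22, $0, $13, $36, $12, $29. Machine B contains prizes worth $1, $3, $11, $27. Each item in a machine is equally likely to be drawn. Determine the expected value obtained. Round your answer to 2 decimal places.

E[X | Machine A] = (22 + 0 + 13 + 36 + 12 + 29)/6 = 56/3
E[X | Machine B] = (1 + 3 + 11 + 27)/4 = 21/2
E[X] = (1/5)·56/3 + (4/5)·21/2 = 182/15 ≈ 12.13

$12.13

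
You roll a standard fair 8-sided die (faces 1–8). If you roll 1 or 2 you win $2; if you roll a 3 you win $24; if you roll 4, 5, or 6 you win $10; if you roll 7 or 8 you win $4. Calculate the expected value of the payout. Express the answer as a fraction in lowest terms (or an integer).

E[payout] = (1/4)·2 + (1/4)·4 + (3/8)·10 + (1/8)·24 = 33/4

33/4 dollars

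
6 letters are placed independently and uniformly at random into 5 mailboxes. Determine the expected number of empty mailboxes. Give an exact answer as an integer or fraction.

Let Xⱼ=1 if mailbox j is empty. P(Xⱼ=1) = ((5-1)/5)^6 = 4096/15625.
By linearity, E[#empty] = 5·4096/15625 = 4096/3125.

4096/3125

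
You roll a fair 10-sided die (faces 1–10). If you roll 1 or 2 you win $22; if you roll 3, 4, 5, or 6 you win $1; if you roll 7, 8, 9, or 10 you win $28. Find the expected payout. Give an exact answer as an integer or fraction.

$16

E[payout] = (2/5)·1 + (1/5)·22 + (2/5)·28 = 16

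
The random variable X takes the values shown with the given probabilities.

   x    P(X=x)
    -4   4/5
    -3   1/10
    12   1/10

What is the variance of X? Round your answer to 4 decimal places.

22.8100

E[X] = (4/5)·(-4) + (1/10)·(-3) + (1/10)·12 = -23/10
E[X²] = (4/5)·16 + (1/10)·9 + (1/10)·144 = 281/10
Var(X) = 281/10 − (-23/10)² = 2281/100 ≈ 22.8100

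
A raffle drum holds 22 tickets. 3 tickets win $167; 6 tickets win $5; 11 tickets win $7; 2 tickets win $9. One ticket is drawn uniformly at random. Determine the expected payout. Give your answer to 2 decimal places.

E[payout] = (3/22)·167 + (6/22)·5 + (11/22)·7 + (2/22)·9 = 313/11
≈ $28.45

$28.45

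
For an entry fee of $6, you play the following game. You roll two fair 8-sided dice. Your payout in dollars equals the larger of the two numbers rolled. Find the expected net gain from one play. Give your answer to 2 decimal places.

-$0.19

Distribution of the larger of the two numbers rolled: 1 w.p. 1/64, 2 w.p. 3/64, 3 w.p. 5/64, 4 w.p. 7/64, 5 w.p. 9/64, 6 w.p. 11/64, …
E[payout] = (1/64)·1 + (3/64)·2 + (5/64)·3 + (7/64)·4 + (9/64)·5 + (11/64)·6 + (13/64)·7 + (15/64)·8 = 93/16
Expected profit = 93/16 − 6 = -3/16 ≈ -$0.19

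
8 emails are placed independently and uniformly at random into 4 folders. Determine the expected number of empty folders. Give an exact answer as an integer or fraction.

6561/16384

Let Xⱼ=1 if folder j is empty. P(Xⱼ=1) = ((4-1)/4)^8 = 6561/65536.
By linearity, E[#empty] = 4·6561/65536 = 6561/16384.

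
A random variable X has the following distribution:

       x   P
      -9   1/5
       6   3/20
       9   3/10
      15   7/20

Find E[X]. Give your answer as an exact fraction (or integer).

141/20

E[X] = (1/5)·(-9) + (3/20)·6 + (3/10)·9 + (7/20)·15
     = 141/20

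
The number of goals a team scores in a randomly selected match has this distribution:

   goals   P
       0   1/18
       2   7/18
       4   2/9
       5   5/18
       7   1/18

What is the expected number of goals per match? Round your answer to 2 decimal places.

3.44

E[X] = (1/18)·0 + (7/18)·2 + (2/9)·4 + (5/18)·5 + (1/18)·7
     = 31/9 ≈ 3.44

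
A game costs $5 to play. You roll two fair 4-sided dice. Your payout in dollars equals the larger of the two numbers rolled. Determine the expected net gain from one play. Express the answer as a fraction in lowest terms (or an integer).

Distribution of the larger of the two numbers rolled: 1 w.p. 1/16, 2 w.p. 3/16, 3 w.p. 5/16, 4 w.p. 7/16
E[payout] = (1/16)·1 + (3/16)·2 + (5/16)·3 + (7/16)·4 = 25/8
Expected profit = 25/8 − 5 = -15/8

-15/8 dollars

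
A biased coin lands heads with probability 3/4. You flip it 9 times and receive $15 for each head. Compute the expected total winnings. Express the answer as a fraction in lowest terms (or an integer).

E[#heads] = 9·3/4 = 27/4 (linearity over flips).
E[winnings] = 15·27/4 = 405/4.

405/4 dollars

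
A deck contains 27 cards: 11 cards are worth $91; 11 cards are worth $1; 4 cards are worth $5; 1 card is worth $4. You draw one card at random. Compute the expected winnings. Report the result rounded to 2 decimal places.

$38.37

E[payout] = (11/27)·91 + (11/27)·1 + (4/27)·5 + (1/27)·4 = 1036/27
≈ $38.37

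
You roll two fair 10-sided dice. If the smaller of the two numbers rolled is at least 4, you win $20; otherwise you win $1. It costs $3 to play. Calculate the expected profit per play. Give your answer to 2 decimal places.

$7.31

E[payout] = (51/100)·1 + (49/100)·20 = 1031/100
Expected profit = 1031/100 − 3 = 731/100 ≈ $7.31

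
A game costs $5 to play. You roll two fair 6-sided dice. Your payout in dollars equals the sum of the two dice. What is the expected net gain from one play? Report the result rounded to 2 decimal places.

$2.00

Distribution of the sum of the two dice: 2 w.p. 1/36, 3 w.p. 1/18, 4 w.p. 1/12, 5 w.p. 1/9, 6 w.p. 5/36, 7 w.p. 1/6, …
E[payout] = (1/36)·2 + (1/18)·3 + (1/12)·4 + (1/9)·5 + (5/36)·6 + (1/6)·7 + (5/36)·8 + (1/9)·9 + (1/12)·10 + (1/18)·11 + (1/36)·12 = 7
Expected profit = 7 − 5 = 2 ≈ $2.00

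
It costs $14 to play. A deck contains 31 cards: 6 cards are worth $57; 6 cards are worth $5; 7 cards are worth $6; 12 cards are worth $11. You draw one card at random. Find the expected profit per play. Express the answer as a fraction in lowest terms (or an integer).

112/31 dollars

E[payout] = (6/31)·57 + (6/31)·5 + (7/31)·6 + (12/31)·11 = 546/31
Expected profit = 546/31 − 14 = 112/31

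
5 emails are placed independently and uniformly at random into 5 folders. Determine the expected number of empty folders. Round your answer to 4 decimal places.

Let Xⱼ=1 if folder j is empty. P(Xⱼ=1) = ((5-1)/5)^5 = 1024/3125.
By linearity, E[#empty] = 5·1024/3125 = 1024/625.
≈ 1.6384

1.6384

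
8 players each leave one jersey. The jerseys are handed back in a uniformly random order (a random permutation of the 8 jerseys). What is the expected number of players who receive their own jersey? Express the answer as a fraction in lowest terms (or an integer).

Let Xᵢ = 1 if person i gets their own jersey. For each i, P(Xᵢ=1) = 1/8.
By linearity of expectation, E[X₁+…+X_8] = 8·(1/8) = 1.

1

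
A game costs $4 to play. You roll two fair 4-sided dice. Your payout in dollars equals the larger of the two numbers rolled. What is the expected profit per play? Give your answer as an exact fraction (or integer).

-7/8 dollars

Distribution of the larger of the two numbers rolled: 1 w.p. 1/16, 2 w.p. 3/16, 3 w.p. 5/16, 4 w.p. 7/16
E[payout] = (1/16)·1 + (3/16)·2 + (5/16)·3 + (7/16)·4 = 25/8
Expected profit = 25/8 − 4 = -7/8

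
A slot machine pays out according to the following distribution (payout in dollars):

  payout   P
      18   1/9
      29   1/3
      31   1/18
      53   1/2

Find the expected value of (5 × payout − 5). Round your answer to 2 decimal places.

E[5x-5] = (1/9)·85 + (1/3)·140 + (1/18)·150 + (1/2)·260
     = 1750/9 ≈ 194.44

194.44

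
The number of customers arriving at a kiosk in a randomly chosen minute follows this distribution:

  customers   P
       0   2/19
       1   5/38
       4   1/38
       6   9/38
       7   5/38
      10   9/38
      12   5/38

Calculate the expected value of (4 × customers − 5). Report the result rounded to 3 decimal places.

E[4x-5] = (2/19)·(-5) + (5/38)·(-1) + (1/38)·11 + (9/38)·19 + (5/38)·23 + (9/38)·35 + (5/38)·43
     = 401/19 ≈ 21.105

21.105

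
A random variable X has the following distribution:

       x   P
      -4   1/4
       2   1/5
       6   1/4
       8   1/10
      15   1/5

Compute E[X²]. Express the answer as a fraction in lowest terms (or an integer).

E[X²] = (1/4)·16 + (1/5)·4 + (1/4)·36 + (1/10)·64 + (1/5)·225
     = 326/5

326/5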